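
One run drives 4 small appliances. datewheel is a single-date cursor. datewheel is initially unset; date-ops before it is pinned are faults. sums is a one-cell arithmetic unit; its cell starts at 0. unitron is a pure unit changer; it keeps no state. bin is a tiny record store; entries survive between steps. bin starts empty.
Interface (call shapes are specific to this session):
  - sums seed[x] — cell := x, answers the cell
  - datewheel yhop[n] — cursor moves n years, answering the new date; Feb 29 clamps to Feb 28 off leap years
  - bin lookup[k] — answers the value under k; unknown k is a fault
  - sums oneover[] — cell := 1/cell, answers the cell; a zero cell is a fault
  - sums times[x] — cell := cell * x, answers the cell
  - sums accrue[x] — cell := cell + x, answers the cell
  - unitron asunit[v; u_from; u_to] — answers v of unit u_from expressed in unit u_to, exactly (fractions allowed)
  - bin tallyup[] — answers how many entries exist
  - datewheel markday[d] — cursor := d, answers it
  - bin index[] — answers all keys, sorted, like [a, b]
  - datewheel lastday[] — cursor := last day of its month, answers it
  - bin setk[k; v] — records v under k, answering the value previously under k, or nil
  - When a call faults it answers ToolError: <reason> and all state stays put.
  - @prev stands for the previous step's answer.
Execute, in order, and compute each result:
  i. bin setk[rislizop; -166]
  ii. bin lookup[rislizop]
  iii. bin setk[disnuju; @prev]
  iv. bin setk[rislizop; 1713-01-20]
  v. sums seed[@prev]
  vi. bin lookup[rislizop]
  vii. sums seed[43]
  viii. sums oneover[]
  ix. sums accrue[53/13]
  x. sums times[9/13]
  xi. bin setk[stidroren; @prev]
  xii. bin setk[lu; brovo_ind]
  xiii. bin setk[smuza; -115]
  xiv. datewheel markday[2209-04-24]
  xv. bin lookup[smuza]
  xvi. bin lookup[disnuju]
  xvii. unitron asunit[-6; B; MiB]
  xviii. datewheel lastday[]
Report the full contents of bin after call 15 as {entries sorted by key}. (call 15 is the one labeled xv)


Answer: {disnuju=-166, lu=brovo_ind, rislizop=1713-01-20, smuza=-115, stidroren=20628/7267}

Derivation:
==> bin setk(k=rislizop, v=-166)
<== nil
==> bin lookup(k=rislizop)
<== -166
==> bin setk(k=disnuju, v=@prev)
<== nil
==> bin setk(k=rislizop, v=1713-01-20)
<== -166
==> sums seed(x=@prev)
<== -166
==> bin lookup(k=rislizop)
<== 1713-01-20
==> sums seed(x=43)
<== 43
==> sums oneover()
<== 1/43
==> sums accrue(x=53/13)
<== 2292/559
==> sums times(x=9/13)
<== 20628/7267
==> bin setk(k=stidroren, v=@prev)
<== nil
==> bin setk(k=lu, v=brovo_ind)
<== nil
==> bin setk(k=smuza, v=-115)
<== nil
==> datewheel markday(d=2209-04-24)
<== 2209-04-24
==> bin lookup(k=smuza)
<== -115
==> bin lookup(k=disnuju)
<== -166
==> unitron asunit(v=-6, u_from=B, u_to=MiB)
<== -3/524288
==> datewheel lastday()
<== 2209-04-30


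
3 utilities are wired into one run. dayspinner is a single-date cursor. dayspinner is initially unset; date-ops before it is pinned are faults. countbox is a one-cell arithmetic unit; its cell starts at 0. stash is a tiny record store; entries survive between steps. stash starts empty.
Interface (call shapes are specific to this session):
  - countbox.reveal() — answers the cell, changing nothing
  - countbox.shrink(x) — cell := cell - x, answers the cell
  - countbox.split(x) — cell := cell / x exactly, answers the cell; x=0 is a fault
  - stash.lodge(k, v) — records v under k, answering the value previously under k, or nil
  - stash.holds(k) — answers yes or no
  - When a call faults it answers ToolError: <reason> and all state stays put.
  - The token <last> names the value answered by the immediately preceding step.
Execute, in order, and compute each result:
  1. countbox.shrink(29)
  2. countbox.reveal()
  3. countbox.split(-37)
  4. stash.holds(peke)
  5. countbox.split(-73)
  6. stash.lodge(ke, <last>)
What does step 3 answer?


Answer: 29/37

Derivation:
Act: shrink[29]
Obs: -29
Act: reveal[]
Obs: -29
Act: split[-37]
Obs: 29/37
Act: holds[peke]
Obs: no
Act: split[-73]
Obs: -29/2701
Act: lodge[ke; <last>]
Obs: nil


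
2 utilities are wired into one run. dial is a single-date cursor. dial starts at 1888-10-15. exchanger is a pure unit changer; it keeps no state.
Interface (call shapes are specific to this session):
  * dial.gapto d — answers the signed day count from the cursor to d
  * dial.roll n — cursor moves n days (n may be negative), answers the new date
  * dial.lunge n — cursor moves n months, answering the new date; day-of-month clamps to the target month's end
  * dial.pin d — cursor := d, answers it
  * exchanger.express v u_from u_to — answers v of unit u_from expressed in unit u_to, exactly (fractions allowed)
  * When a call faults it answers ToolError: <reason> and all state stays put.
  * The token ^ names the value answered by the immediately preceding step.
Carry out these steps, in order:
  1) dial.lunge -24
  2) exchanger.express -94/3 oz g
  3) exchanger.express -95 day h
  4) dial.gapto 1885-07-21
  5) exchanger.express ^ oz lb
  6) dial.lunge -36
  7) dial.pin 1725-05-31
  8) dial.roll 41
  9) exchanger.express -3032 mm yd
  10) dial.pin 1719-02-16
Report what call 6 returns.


Answer: 1883-10-15

Derivation:
> lunge n=-24
[out] 1886-10-15
> express v=-94/3 u_from=oz u_to=g
[out] -2131884139/2400000
> express v=-95 u_from=day u_to=h
[out] -2280
> gapto d=1885-07-21
[out] -451
> express v=^ u_from=oz u_to=lb
[out] -451/16
> lunge n=-36
[out] 1883-10-15
> pin d=1725-05-31
[out] 1725-05-31
> roll n=41
[out] 1725-07-11
> express v=-3032 u_from=mm u_to=yd
[out] -3790/1143
> pin d=1719-02-16
[out] 1719-02-16


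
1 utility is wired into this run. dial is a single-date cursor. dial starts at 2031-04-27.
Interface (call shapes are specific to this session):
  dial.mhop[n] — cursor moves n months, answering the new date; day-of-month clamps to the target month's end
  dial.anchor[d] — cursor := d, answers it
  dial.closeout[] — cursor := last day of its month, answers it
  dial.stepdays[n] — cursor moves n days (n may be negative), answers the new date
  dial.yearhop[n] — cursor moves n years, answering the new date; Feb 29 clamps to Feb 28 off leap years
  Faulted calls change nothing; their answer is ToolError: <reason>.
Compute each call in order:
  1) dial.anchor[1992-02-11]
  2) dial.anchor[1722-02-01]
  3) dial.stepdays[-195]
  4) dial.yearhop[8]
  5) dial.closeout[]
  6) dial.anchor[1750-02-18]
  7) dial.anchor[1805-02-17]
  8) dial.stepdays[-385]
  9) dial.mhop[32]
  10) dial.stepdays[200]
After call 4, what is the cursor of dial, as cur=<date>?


CALL dial.anchor[d=1992-02-11]
RET  1992-02-11
CALL dial.anchor[d=1722-02-01]
RET  1722-02-01
CALL dial.stepdays[n=-195]
RET  1721-07-21
CALL dial.yearhop[n=8]
RET  1729-07-21
CALL dial.closeout[]
RET  1729-07-31
CALL dial.anchor[d=1750-02-18]
RET  1750-02-18
CALL dial.anchor[d=1805-02-17]
RET  1805-02-17
CALL dial.stepdays[n=-385]
RET  1804-01-29
CALL dial.mhop[n=32]
RET  1806-09-29
CALL dial.stepdays[n=200]
RET  1807-04-17

Answer: cur=1729-07-21


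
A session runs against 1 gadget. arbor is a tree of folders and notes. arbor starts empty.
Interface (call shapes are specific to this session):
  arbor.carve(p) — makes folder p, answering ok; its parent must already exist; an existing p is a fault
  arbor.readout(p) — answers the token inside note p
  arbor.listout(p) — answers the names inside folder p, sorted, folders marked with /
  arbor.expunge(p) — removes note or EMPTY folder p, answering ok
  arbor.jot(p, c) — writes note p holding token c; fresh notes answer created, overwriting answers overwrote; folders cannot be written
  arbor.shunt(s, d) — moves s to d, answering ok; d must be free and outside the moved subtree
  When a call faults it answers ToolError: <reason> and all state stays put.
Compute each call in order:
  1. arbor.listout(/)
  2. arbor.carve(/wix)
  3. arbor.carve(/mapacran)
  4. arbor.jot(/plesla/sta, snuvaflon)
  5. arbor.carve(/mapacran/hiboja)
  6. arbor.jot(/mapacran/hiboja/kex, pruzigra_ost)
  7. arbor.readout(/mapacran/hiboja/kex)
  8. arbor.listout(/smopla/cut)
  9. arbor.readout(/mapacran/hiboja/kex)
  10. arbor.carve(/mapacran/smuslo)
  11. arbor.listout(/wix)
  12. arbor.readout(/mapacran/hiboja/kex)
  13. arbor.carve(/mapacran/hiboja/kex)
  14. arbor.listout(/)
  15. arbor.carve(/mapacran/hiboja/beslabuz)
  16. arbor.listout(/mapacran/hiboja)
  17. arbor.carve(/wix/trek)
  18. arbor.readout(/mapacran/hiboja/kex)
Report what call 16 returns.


Answer: [beslabuz/, kex]

Derivation:
$ arbor.listout p: /
= []
$ arbor.carve p: /wix
= ok
$ arbor.carve p: /mapacran
= ok
$ arbor.jot p: /plesla/sta c: snuvaflon
= ToolError: no parent
$ arbor.carve p: /mapacran/hiboja
= ok
$ arbor.jot p: /mapacran/hiboja/kex c: pruzigra_ost
= created
$ arbor.readout p: /mapacran/hiboja/kex
= pruzigra_ost
$ arbor.listout p: /smopla/cut
= ToolError: not found
$ arbor.readout p: /mapacran/hiboja/kex
= pruzigra_ost
$ arbor.carve p: /mapacran/smuslo
= ok
$ arbor.listout p: /wix
= []
$ arbor.readout p: /mapacran/hiboja/kex
= pruzigra_ost
$ arbor.carve p: /mapacran/hiboja/kex
= ToolError: exists
$ arbor.listout p: /
= [mapacran/, wix/]
$ arbor.carve p: /mapacran/hiboja/beslabuz
= ok
$ arbor.listout p: /mapacran/hiboja
= [beslabuz/, kex]
$ arbor.carve p: /wix/trek
= ok
$ arbor.readout p: /mapacran/hiboja/kex
= pruzigra_ost


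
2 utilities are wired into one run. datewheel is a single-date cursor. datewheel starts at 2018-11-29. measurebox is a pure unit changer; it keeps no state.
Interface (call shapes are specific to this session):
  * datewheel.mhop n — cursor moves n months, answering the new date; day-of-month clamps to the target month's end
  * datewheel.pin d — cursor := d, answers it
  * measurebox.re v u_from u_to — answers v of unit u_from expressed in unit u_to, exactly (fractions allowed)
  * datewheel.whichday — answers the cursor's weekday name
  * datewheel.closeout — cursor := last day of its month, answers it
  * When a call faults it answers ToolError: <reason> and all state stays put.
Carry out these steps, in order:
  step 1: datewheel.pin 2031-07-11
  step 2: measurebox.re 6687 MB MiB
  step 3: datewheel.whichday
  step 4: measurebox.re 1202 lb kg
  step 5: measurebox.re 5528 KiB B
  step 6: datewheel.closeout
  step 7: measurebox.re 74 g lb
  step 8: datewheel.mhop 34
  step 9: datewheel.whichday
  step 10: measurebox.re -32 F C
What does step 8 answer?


CALL pin[d=2031-07-11]
RET  2031-07-11
CALL re[v=6687; u_from=MB; u_to=MiB]
RET  104484375/16384
CALL whichday[]
RET  Friday
CALL re[v=1202; u_from=lb; u_to=kg]
RET  27260901437/50000000
CALL re[v=5528; u_from=KiB; u_to=B]
RET  5660672
CALL closeout[]
RET  2031-07-31
CALL re[v=74; u_from=g; u_to=lb]
RET  7400000/45359237
CALL mhop[n=34]
RET  2034-05-31
CALL whichday[]
RET  Wednesday
CALL re[v=-32; u_from=F; u_to=C]
RET  -320/9

Answer: 2034-05-31


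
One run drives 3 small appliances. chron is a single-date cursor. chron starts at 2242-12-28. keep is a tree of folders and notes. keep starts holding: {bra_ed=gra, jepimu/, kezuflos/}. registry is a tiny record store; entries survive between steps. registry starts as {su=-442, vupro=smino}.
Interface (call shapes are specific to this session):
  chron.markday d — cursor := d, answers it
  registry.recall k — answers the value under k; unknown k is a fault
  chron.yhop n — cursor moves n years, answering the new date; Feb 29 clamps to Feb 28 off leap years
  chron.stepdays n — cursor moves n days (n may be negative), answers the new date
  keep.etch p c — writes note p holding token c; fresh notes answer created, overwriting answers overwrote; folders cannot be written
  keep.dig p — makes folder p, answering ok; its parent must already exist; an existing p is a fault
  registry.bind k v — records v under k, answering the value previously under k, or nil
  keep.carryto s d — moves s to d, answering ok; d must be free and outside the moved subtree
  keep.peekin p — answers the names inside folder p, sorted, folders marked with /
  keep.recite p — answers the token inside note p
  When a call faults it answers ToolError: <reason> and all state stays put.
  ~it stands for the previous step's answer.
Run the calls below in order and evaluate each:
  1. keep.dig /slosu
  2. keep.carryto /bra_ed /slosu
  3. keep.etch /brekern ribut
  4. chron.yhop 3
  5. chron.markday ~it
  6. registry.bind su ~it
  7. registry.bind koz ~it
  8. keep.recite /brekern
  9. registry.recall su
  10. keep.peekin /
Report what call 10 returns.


Answer: [bra_ed, brekern, jepimu/, kezuflos/, slosu/]

Derivation:
> keep.dig p: /slosu
= ok
> keep.carryto s: /bra_ed d: /slosu
= ToolError: exists
> keep.etch p: /brekern c: ribut
= created
> chron.yhop n: 3
= 2245-12-28
> chron.markday d: ~it
= 2245-12-28
> registry.bind k: su v: ~it
= -442
> registry.bind k: koz v: ~it
= nil
> keep.recite p: /brekern
= ribut
> registry.recall k: su
= 2245-12-28
> keep.peekin p: /
= [bra_ed, brekern, jepimu/, kezuflos/, slosu/]


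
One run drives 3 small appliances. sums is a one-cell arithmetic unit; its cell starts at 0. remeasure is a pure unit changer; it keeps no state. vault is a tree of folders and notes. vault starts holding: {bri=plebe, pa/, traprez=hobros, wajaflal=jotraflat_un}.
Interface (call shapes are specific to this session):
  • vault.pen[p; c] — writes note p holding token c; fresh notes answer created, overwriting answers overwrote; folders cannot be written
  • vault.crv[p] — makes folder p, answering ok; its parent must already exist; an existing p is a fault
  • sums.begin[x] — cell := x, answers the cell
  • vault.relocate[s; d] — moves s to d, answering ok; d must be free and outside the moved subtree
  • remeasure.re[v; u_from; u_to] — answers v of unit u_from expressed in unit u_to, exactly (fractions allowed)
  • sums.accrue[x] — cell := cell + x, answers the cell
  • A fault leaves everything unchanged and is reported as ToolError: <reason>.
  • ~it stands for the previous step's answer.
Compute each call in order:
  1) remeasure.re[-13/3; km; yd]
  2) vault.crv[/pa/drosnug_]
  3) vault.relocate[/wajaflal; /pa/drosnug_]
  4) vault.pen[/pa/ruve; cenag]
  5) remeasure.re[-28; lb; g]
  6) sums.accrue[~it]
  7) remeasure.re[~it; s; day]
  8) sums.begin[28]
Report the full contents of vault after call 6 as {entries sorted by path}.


Answer: {bri=plebe, pa/, pa/drosnug_/, pa/ruve=cenag, traprez=hobros, wajaflal=jotraflat_un}

Derivation:
I use remeasure.re(v: -13/3, u_from: km, u_to: yd), giving -16250000/3429.
I try vault.crv(p: /pa/drosnug_), and get ok.
I invoke vault.relocate(s: /wajaflal, d: /pa/drosnug_), — result: ToolError: exists.
Calling vault.pen(p: /pa/ruve, c: cenag), and get created.
I invoke remeasure.re(v: -28, u_from: lb, u_to: g), and observe -317514659/25000.
I invoke sums.accrue(x: ~it), and observe -317514659/25000.
Invoking remeasure.re(v: ~it, u_from: s, u_to: day): -317514659/2160000000.
Then sums.begin(x: 28), giving 28.


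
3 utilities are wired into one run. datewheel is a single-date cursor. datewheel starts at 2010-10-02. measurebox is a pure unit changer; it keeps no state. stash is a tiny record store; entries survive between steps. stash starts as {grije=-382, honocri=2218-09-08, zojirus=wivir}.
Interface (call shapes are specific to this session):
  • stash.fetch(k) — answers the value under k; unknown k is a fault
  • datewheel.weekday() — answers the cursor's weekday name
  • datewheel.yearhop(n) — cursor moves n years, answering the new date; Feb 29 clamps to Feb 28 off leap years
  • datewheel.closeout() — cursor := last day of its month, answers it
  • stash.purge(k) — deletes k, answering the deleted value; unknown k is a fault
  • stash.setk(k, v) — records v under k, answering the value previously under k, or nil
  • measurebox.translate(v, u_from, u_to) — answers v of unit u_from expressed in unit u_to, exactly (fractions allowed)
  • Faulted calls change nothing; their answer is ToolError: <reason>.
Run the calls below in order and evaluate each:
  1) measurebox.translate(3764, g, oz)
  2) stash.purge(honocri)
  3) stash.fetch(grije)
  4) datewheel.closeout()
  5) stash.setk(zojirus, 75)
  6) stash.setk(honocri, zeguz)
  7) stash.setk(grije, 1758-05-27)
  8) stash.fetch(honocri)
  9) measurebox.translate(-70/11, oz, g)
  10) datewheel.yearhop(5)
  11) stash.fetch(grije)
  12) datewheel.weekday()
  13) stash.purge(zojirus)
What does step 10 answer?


Answer: 2015-10-31

Derivation:
Do: measurebox.translate[v=3764; u_from=g; u_to=oz]
See: 6022400000/45359237
Do: stash.purge[k=honocri]
See: 2218-09-08
Do: stash.fetch[k=grije]
See: -382
Do: datewheel.closeout[]
See: 2010-10-31
Do: stash.setk[k=zojirus; v=75]
See: wivir
Do: stash.setk[k=honocri; v=zeguz]
See: nil
Do: stash.setk[k=grije; v=1758-05-27]
See: -382
Do: stash.fetch[k=honocri]
See: zeguz
Do: measurebox.translate[v=-70/11; u_from=oz; u_to=g]
See: -28864969/160000
Do: datewheel.yearhop[n=5]
See: 2015-10-31
Do: stash.fetch[k=grije]
See: 1758-05-27
Do: datewheel.weekday[]
See: Saturday
Do: stash.purge[k=zojirus]
See: 75


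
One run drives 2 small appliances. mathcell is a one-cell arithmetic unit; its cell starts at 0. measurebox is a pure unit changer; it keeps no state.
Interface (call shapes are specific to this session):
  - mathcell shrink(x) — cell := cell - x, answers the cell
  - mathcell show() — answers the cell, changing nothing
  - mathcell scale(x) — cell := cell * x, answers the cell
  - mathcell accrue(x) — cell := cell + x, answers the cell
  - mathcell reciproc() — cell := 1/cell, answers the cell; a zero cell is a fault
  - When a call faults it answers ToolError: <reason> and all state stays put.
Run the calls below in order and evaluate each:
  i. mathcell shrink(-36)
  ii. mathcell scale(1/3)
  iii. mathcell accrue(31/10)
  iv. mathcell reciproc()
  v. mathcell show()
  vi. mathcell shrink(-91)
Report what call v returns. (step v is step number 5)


Answer: 10/151

Derivation:
-- mathcell shrink(x: -36) == 36
-- mathcell scale(x: 1/3) == 12
-- mathcell accrue(x: 31/10) == 151/10
-- mathcell reciproc() == 10/151
-- mathcell show() == 10/151
-- mathcell shrink(x: -91) == 13751/151


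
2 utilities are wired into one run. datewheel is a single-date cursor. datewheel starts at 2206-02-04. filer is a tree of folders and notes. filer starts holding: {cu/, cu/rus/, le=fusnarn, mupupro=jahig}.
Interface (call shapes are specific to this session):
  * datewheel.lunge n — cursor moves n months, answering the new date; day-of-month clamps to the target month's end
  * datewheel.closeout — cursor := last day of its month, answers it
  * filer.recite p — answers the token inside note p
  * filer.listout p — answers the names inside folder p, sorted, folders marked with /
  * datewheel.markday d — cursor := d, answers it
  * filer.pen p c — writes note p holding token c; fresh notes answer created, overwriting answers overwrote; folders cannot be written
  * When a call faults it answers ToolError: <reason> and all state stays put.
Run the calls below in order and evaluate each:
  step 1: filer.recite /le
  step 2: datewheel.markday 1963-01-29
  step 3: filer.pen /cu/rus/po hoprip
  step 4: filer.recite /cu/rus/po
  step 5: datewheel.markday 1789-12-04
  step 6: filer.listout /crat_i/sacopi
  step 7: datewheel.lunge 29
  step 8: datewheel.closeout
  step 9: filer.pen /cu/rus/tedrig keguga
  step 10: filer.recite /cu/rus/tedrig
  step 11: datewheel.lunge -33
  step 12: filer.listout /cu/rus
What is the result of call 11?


Step: filer.recite[p=/le]
Result: fusnarn
Step: datewheel.markday[d=1963-01-29]
Result: 1963-01-29
Step: filer.pen[p=/cu/rus/po; c=hoprip]
Result: created
Step: filer.recite[p=/cu/rus/po]
Result: hoprip
Step: datewheel.markday[d=1789-12-04]
Result: 1789-12-04
Step: filer.listout[p=/crat_i/sacopi]
Result: ToolError: not found
Step: datewheel.lunge[n=29]
Result: 1792-05-04
Step: datewheel.closeout[]
Result: 1792-05-31
Step: filer.pen[p=/cu/rus/tedrig; c=keguga]
Result: created
Step: filer.recite[p=/cu/rus/tedrig]
Result: keguga
Step: datewheel.lunge[n=-33]
Result: 1789-08-31
Step: filer.listout[p=/cu/rus]
Result: [po, tedrig]

Answer: 1789-08-31


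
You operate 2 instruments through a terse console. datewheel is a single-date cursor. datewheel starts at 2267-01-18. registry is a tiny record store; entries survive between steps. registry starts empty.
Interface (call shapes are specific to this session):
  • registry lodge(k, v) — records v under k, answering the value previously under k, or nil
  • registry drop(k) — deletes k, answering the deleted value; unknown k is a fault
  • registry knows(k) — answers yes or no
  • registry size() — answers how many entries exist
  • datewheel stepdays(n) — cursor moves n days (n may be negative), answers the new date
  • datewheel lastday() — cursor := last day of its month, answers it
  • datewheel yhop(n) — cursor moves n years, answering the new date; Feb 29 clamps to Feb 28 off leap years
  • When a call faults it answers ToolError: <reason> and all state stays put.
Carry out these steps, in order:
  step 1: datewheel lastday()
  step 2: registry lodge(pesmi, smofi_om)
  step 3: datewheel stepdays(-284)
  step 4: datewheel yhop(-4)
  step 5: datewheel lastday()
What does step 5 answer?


Answer: 2262-04-30

Derivation:
[in] datewheel lastday
:: 2267-01-31
[in] registry lodge k→pesmi v→smofi_om
:: nil
[in] datewheel stepdays n→-284
:: 2266-04-22
[in] datewheel yhop n→-4
:: 2262-04-22
[in] datewheel lastday
:: 2262-04-30


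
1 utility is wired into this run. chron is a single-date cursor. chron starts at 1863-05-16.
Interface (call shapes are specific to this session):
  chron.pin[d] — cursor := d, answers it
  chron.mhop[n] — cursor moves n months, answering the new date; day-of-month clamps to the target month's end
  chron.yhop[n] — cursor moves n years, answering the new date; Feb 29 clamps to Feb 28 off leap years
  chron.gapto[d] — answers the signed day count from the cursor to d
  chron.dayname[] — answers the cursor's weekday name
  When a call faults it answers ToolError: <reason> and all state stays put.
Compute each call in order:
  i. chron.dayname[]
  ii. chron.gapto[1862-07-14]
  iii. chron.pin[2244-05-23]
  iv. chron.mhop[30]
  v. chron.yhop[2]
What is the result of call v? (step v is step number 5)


Answer: 2248-11-23

Derivation:
% chron.dayname() ~> Saturday
% chron.gapto(d→1862-07-14) ~> -306
% chron.pin(d→2244-05-23) ~> 2244-05-23
% chron.mhop(n→30) ~> 2246-11-23
% chron.yhop(n→2) ~> 2248-11-23


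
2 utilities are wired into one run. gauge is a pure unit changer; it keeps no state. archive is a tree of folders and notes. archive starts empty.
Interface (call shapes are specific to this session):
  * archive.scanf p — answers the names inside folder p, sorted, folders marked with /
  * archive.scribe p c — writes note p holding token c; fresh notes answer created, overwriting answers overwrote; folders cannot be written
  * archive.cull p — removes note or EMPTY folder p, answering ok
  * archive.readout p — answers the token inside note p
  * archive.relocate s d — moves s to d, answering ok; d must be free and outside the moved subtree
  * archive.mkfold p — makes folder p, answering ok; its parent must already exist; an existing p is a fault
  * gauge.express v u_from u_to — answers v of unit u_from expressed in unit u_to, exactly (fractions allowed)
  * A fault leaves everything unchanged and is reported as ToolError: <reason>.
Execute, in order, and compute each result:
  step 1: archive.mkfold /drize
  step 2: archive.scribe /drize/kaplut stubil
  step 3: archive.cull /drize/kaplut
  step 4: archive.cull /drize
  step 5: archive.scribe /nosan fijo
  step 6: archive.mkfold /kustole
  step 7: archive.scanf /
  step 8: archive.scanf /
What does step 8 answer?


Answer: [kustole/, nosan]

Derivation:
[in] mkfold p=/drize
  ok
[in] scribe p=/drize/kaplut c=stubil
  created
[in] cull p=/drize/kaplut
  ok
[in] cull p=/drize
  ok
[in] scribe p=/nosan c=fijo
  created
[in] mkfold p=/kustole
  ok
[in] scanf p=/
  [kustole/, nosan]
[in] scanf p=/
  [kustole/, nosan]


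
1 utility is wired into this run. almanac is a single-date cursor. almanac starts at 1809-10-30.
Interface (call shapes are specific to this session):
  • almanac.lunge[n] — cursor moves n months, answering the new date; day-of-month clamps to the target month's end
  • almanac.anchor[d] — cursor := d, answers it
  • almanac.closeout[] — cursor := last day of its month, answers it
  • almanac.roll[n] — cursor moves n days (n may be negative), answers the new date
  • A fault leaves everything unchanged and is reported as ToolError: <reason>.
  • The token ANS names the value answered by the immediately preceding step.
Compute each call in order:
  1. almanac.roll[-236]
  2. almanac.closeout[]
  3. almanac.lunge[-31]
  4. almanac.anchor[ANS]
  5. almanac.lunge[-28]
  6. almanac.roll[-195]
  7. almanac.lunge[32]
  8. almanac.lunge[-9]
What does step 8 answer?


Answer: 1805-09-18

Derivation:
% roll -236
= 1809-03-08
% closeout
= 1809-03-31
% lunge -31
= 1806-08-31
% anchor ANS
= 1806-08-31
% lunge -28
= 1804-04-30
% roll -195
= 1803-10-18
% lunge 32
= 1806-06-18
% lunge -9
= 1805-09-18


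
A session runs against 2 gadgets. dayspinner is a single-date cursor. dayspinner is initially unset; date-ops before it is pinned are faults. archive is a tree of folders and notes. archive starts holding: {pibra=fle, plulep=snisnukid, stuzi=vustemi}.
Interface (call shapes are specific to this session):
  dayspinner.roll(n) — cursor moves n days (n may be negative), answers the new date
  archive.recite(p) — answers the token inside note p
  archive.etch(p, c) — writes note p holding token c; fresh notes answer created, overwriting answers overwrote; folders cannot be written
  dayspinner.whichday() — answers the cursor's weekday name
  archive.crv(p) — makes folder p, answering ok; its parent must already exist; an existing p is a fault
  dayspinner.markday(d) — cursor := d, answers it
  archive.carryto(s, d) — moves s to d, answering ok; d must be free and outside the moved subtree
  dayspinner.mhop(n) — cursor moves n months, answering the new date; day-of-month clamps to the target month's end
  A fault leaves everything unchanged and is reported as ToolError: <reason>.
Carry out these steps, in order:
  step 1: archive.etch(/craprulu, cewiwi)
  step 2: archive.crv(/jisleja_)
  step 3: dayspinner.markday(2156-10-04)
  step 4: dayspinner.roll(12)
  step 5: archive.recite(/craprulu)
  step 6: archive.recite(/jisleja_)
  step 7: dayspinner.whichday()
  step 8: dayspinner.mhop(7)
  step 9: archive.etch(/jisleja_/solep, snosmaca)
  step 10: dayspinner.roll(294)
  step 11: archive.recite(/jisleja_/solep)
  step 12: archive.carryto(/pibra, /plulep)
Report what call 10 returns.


! 1. archive.etch(p: /craprulu, c: cewiwi) ~> created
! 2. archive.crv(p: /jisleja_) ~> ok
! 3. dayspinner.markday(d: 2156-10-04) ~> 2156-10-04
! 4. dayspinner.roll(n: 12) ~> 2156-10-16
! 5. archive.recite(p: /craprulu) ~> cewiwi
! 6. archive.recite(p: /jisleja_) ~> ToolError: is a directory
! 7. dayspinner.whichday() ~> Saturday
! 8. dayspinner.mhop(n: 7) ~> 2157-05-16
! 9. archive.etch(p: /jisleja_/solep, c: snosmaca) ~> created
! 10. dayspinner.roll(n: 294) ~> 2158-03-06
! 11. archive.recite(p: /jisleja_/solep) ~> snosmaca
! 12. archive.carryto(s: /pibra, d: /plulep) ~> ToolError: exists

Answer: 2158-03-06


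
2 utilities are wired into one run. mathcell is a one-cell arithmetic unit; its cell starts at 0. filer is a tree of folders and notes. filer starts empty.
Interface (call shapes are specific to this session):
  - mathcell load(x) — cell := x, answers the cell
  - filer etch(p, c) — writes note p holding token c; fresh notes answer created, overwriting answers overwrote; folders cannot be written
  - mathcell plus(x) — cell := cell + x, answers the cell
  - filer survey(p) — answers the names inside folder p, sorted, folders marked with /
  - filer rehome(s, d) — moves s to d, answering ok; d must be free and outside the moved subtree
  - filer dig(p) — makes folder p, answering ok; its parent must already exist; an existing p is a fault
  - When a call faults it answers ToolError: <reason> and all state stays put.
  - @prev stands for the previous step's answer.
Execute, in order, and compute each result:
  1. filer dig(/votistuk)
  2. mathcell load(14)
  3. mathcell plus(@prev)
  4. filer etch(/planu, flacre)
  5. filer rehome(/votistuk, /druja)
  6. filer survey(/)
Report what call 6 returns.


Then filer dig(p='/votistuk'), and see ok.
I invoke mathcell load(x='14'), giving 14.
Invoking mathcell plus(x='@prev'), which returns 28.
I run filer etch(p='/planu', c='flacre'), yielding created.
Invoking filer rehome(s='/votistuk', d='/druja'), giving ok.
I try filer survey(p='/'), which returns [druja/, planu].

Answer: [druja/, planu]


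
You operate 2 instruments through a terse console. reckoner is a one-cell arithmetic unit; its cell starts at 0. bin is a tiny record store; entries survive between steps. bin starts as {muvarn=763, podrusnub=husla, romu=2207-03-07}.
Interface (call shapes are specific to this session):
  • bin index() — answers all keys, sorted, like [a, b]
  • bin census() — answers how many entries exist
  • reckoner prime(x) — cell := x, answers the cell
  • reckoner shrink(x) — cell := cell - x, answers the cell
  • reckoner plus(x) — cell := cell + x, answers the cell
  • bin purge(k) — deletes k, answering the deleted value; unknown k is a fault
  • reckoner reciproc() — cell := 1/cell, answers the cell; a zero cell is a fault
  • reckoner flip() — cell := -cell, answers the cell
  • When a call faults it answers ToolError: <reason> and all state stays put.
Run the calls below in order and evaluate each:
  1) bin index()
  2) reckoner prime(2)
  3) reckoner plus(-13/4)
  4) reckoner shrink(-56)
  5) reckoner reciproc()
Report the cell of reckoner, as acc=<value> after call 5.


Answer: acc=4/219

Derivation:
==> bin index()
<== [muvarn, podrusnub, romu]
==> reckoner prime(2)
<== 2
==> reckoner plus(-13/4)
<== -5/4
==> reckoner shrink(-56)
<== 219/4
==> reckoner reciproc()
<== 4/219


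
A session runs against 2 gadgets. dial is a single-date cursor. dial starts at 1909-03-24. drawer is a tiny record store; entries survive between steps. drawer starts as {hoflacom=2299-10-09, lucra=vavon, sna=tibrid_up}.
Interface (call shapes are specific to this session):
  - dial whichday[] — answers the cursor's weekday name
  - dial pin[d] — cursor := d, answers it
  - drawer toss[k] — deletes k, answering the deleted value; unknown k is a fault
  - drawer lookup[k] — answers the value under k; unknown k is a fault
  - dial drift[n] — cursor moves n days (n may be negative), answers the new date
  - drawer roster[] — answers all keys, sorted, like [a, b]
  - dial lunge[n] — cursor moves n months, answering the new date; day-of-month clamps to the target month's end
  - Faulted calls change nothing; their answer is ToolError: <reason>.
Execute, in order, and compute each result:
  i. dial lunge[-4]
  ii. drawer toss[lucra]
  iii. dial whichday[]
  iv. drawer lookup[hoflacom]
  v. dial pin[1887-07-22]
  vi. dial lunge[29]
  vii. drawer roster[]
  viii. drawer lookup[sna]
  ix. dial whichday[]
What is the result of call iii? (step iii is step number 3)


Answer: Tuesday

Derivation:
·→ dial lunge(n=-4)
·← 1908-11-24
·→ drawer toss(k=lucra)
·← vavon
·→ dial whichday()
·← Tuesday
·→ drawer lookup(k=hoflacom)
·← 2299-10-09
·→ dial pin(d=1887-07-22)
·← 1887-07-22
·→ dial lunge(n=29)
·← 1889-12-22
·→ drawer roster()
·← [hoflacom, sna]
·→ drawer lookup(k=sna)
·← tibrid_up
·→ dial whichday()
·← Sunday


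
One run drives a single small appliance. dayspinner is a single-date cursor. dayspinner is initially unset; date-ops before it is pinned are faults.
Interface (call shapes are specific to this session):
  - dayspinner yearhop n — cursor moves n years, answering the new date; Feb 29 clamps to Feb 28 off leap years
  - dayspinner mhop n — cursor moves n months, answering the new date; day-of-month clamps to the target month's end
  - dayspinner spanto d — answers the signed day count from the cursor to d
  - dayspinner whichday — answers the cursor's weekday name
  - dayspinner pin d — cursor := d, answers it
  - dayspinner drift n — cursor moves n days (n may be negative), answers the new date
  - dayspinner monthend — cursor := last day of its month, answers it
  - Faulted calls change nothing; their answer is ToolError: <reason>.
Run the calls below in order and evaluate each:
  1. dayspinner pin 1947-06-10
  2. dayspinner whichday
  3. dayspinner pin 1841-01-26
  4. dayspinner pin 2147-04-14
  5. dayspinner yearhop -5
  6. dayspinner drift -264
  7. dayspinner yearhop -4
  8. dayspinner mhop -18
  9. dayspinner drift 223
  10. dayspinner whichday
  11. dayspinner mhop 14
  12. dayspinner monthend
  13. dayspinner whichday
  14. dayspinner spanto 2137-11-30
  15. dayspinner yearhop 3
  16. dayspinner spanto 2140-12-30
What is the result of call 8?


Answer: 2136-01-24

Derivation:
==> dayspinner pin(d='1947-06-10')
<== 1947-06-10
==> dayspinner whichday()
<== Tuesday
==> dayspinner pin(d='1841-01-26')
<== 1841-01-26
==> dayspinner pin(d='2147-04-14')
<== 2147-04-14
==> dayspinner yearhop(n='-5')
<== 2142-04-14
==> dayspinner drift(n='-264')
<== 2141-07-24
==> dayspinner yearhop(n='-4')
<== 2137-07-24
==> dayspinner mhop(n='-18')
<== 2136-01-24
==> dayspinner drift(n='223')
<== 2136-09-03
==> dayspinner whichday()
<== Monday
==> dayspinner mhop(n='14')
<== 2137-11-03
==> dayspinner monthend()
<== 2137-11-30
==> dayspinner whichday()
<== Saturday
==> dayspinner spanto(d='2137-11-30')
<== 0
==> dayspinner yearhop(n='3')
<== 2140-11-30
==> dayspinner spanto(d='2140-12-30')
<== 30


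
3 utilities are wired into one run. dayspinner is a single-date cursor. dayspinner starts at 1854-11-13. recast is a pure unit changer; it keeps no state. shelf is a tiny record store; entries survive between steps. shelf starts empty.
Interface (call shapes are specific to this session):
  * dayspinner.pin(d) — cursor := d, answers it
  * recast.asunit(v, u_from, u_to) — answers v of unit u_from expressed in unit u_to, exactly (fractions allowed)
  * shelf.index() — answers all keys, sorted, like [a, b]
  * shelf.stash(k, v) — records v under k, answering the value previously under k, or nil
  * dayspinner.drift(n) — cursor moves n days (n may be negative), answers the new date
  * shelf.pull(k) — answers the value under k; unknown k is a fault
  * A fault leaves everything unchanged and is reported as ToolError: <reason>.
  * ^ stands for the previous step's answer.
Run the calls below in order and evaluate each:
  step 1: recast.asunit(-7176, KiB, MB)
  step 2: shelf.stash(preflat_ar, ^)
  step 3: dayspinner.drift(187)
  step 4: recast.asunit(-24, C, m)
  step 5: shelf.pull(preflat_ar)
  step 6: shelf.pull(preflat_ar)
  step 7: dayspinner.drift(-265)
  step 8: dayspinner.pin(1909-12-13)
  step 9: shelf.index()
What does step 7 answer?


Answer: 1854-08-27

Derivation:
>>> recast.asunit v='-7176' u_from='KiB' u_to='MB'
  -114816/15625
>>> shelf.stash k='preflat_ar' v='^'
  nil
>>> dayspinner.drift n='187'
  1855-05-19
>>> recast.asunit v='-24' u_from='C' u_to='m'
  ToolError: incompatible units
>>> shelf.pull k='preflat_ar'
  -114816/15625
>>> shelf.pull k='preflat_ar'
  -114816/15625
>>> dayspinner.drift n='-265'
  1854-08-27
>>> dayspinner.pin d='1909-12-13'
  1909-12-13
>>> shelf.index
  [preflat_ar]


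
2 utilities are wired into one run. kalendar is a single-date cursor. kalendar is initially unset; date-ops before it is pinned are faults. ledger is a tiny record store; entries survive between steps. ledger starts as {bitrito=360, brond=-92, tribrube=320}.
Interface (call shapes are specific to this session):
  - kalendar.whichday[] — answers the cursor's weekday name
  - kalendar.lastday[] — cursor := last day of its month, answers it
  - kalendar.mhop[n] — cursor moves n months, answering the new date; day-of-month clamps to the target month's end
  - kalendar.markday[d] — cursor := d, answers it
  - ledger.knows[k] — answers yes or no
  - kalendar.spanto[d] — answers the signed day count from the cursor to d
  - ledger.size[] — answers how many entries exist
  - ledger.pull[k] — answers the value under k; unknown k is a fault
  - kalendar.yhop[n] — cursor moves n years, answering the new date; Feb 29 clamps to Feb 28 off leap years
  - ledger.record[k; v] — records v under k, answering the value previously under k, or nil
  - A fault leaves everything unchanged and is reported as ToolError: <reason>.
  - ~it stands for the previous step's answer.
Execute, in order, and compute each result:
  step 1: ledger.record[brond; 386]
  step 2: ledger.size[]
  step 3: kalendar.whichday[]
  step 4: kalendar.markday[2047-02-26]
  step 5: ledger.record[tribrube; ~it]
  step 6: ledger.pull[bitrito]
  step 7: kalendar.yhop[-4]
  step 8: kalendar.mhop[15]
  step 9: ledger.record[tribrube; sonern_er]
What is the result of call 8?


Answer: 2044-05-26

Derivation:
Now I run ledger.record with k→brond, v→386, which returns -92.
Next I call ledger.size(), and get 3.
I invoke kalendar.whichday: ToolError: no date set.
Now I run kalendar.markday with d→2047-02-26, giving 2047-02-26.
Next I call ledger.record with k→tribrube, v→~it, yielding 320.
Then ledger.pull with k→bitrito, → 360.
Invoking kalendar.yhop with n→-4, and get 2043-02-26.
Then kalendar.mhop with n→15, — result: 2044-05-26.
Now I run ledger.record with k→tribrube, v→sonern_er, → 2047-02-26.


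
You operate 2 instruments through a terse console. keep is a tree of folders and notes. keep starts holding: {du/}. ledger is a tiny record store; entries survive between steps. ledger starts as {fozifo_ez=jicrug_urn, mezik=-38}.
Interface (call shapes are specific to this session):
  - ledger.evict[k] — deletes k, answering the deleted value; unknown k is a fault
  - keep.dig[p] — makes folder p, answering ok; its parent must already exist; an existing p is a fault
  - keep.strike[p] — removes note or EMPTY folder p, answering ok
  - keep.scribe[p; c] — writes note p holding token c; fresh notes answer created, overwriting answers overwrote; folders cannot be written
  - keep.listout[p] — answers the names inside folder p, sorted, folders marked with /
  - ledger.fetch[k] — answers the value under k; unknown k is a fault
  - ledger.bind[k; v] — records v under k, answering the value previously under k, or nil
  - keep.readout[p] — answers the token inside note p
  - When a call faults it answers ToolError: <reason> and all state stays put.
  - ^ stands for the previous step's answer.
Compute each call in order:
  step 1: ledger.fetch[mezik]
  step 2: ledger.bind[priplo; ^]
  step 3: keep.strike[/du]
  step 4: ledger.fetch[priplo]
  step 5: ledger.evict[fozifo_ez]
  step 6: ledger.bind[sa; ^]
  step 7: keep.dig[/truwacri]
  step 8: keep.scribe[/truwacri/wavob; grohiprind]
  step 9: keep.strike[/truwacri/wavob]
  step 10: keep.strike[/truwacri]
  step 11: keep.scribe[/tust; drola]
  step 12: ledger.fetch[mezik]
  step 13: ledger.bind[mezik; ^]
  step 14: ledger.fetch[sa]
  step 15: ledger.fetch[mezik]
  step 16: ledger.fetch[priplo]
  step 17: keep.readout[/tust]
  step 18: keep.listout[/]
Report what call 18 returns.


>> ledger.fetch(k=mezik)
<< -38
>> ledger.bind(k=priplo, v=^)
<< nil
>> keep.strike(p=/du)
<< ok
>> ledger.fetch(k=priplo)
<< -38
>> ledger.evict(k=fozifo_ez)
<< jicrug_urn
>> ledger.bind(k=sa, v=^)
<< nil
>> keep.dig(p=/truwacri)
<< ok
>> keep.scribe(p=/truwacri/wavob, c=grohiprind)
<< created
>> keep.strike(p=/truwacri/wavob)
<< ok
>> keep.strike(p=/truwacri)
<< ok
>> keep.scribe(p=/tust, c=drola)
<< created
>> ledger.fetch(k=mezik)
<< -38
>> ledger.bind(k=mezik, v=^)
<< -38
>> ledger.fetch(k=sa)
<< jicrug_urn
>> ledger.fetch(k=mezik)
<< -38
>> ledger.fetch(k=priplo)
<< -38
>> keep.readout(p=/tust)
<< drola
>> keep.listout(p=/)
<< [tust]

Answer: [tust]


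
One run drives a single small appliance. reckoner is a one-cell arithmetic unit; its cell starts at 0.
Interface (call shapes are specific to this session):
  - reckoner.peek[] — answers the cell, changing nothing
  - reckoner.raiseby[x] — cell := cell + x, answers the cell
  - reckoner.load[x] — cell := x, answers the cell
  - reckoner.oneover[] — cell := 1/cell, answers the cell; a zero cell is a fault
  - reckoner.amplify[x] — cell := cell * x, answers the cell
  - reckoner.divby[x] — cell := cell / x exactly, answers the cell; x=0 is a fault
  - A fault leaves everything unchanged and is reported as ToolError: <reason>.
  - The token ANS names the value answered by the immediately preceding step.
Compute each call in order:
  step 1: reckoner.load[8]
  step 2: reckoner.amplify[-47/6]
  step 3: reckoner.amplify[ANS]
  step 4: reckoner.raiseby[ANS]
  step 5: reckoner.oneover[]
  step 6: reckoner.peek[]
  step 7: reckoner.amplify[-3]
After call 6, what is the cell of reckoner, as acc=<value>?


Answer: acc=9/70688

Derivation:
# 1. reckoner.load(x: 8) == 8
# 2. reckoner.amplify(x: -47/6) == -188/3
# 3. reckoner.amplify(x: ANS) == 35344/9
# 4. reckoner.raiseby(x: ANS) == 70688/9
# 5. reckoner.oneover() == 9/70688
# 6. reckoner.peek() == 9/70688
# 7. reckoner.amplify(x: -3) == -27/70688
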